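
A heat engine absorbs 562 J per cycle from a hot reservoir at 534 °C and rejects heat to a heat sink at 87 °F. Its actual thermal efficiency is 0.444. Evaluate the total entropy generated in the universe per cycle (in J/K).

ΔS_univ ≈ 0.3326 J/K

T_H = 534 °C → 534 + 273.15 = 807.15 K.
T_C = 87 °F → (87 − 32) × 5/9 = 30.56 °C = 303.71 K.
W = η·Q_H = 0.444 × 562 = 249.5 J, so Q_C = Q_H − W = 312.5 J.
The hot reservoir loses entropy Q_H/T_H = 562/807.15 = 0.6963 J/K; the cold reservoir gains Q_C/T_C = 312.5/303.71 = 1.029 J/K.
ΔS_univ = −Q_H/T_H + Q_C/T_C = 0.3326 J/K (> 0, since η = 0.444 < η_Carnot = 0.624).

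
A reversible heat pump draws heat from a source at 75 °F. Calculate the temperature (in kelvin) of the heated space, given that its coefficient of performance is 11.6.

T_H ≈ 325 K

T_C = 75 °F → (75 − 32) × 5/9 = 23.89 °C = 297.04 K.
COP_HP = T_H/(T_H − T_C) ⇒ T_H = T_C·COP_HP/(COP_HP − 1) = 297.04 × 11.6/(11.6 − 1) = 325 K.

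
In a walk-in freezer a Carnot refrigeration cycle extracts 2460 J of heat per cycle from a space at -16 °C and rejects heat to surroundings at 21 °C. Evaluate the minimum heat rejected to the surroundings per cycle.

T_H = 21 °C → 21 + 273.15 = 294.15 K.
T_C = -16 °C → -16 + 273.15 = 257.15 K.
For a reversible cycle Q_H/Q_C = T_H/T_C, so Q_H = Q_C·T_H/T_C = 2460 × 294.15/257.15 = 2810 J.

Q_H ≈ 2810 J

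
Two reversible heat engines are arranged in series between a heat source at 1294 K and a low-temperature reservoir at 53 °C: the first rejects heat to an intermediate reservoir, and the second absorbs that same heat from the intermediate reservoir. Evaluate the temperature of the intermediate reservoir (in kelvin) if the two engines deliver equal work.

T_C = 53 °C → 53 + 273.15 = 326.15 K.
For reversible stages Q_m = Q_H·(T_m/T_H). Setting W₁ = Q_H(1 − T_m/T_H) equal to W₂ = Q_m(1 − T_C/T_m) = Q_H·(T_m − T_C)/T_H gives T_H − T_m = T_m − T_C, so T_m = (T_H + T_C)/2 = (1294.00 + 326.15)/2 = 810 K.

T_m ≈ 810 K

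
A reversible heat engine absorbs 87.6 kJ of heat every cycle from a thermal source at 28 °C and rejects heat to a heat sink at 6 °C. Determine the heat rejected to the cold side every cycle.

T_H = 28 °C → 28 + 273.15 = 301.15 K.
T_C = 6 °C → 6 + 273.15 = 279.15 K.
Carnot efficiency: η = 1 − T_C/T_H = 1 − 279.15/301.15 = 0.0731.
For a reversible cycle Q_C/Q_H = T_C/T_H, so Q_C = 87.6 × 279.15/301.15 = 81.20 kJ.

Q_C ≈ 81.20 kJ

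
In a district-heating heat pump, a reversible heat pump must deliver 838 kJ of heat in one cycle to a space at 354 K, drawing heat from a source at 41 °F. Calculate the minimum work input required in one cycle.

W_in ≈ 179.6 kJ

T_C = 41 °F → (41 − 32) × 5/9 = 5.00 °C = 278.15 K.
For a reversible heat pump, COP_HP = T_H/(T_H − T_C) = 354.00/75.85 = 4.6671.
W = Q_H/COP_HP = 838/4.6671 = 179.6 kJ.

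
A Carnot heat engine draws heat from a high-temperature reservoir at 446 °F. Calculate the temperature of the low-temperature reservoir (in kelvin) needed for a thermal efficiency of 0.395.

T_C ≈ 304 K

T_H = 446 °F → (446 − 32) × 5/9 = 230.00 °C = 503.15 K.
From η = 1 − T_C/T_H, T_C = T_H·(1 − η) = 503.15 × (1 − 0.395) = 304 K.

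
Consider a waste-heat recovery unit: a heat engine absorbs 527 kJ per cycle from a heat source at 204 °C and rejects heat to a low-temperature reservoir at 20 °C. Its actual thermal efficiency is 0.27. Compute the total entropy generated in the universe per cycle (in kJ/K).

T_H = 204 °C → 204 + 273.15 = 477.15 K.
T_C = 20 °C → 20 + 273.15 = 293.15 K.
W = η·Q_H = 0.27 × 527 = 142.3 kJ, so Q_C = Q_H − W = 384.7 kJ.
The hot reservoir loses entropy Q_H/T_H = 527/477.15 = 1.104 kJ/K; the cold reservoir gains Q_C/T_C = 384.7/293.15 = 1.312 kJ/K.
ΔS_univ = −Q_H/T_H + Q_C/T_C = 0.208 kJ/K (> 0, since η = 0.27 < η_Carnot = 0.386).

ΔS_univ ≈ 0.208 kJ/K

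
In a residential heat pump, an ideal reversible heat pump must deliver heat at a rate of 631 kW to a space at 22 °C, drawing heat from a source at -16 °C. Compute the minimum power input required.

T_H = 22 °C → 22 + 273.15 = 295.15 K.
T_C = -16 °C → -16 + 273.15 = 257.15 K.
The Carnot heat-pump COP is COP_HP = T_H/(T_H − T_C) = 295.15/38.00 = 7.7671.
W = Q_H/COP_HP = 631/7.7671 = 81.2 kW.

Ẇ_in ≈ 81.2 kW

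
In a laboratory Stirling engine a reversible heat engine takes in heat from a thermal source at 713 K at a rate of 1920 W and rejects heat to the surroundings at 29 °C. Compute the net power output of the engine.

T_C = 29 °C → 29 + 273.15 = 302.15 K.
η_rev = 1 − T_C/T_H = 1 − 302.15/713.00 = 0.5762.
W = η·Q_H = 0.5762 × 1920 = 1110 W.

Ẇ ≈ 1110 W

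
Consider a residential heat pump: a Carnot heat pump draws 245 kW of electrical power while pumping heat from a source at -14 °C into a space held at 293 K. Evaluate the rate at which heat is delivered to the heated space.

T_C = -14 °C → -14 + 273.15 = 259.15 K.
Reversible heating COP: COP_HP = T_H/(T_H − T_C) = 293.00/33.85 = 8.6558.
Q_H = COP_HP · W = 8.6558 × 245 = 2121 kW.

Q̇_H ≈ 2121 kW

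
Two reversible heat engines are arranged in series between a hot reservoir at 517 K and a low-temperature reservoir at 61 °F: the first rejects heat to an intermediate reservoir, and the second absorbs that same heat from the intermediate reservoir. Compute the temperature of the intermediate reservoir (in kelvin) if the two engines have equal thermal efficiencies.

T_m ≈ 387 K

T_C = 61 °F → (61 − 32) × 5/9 = 16.11 °C = 289.26 K.
Equal efficiencies require 1 − T_m/T_H = 1 − T_C/T_m, i.e. T_m/T_H = T_C/T_m, so T_m = √(T_H·T_C) = √(517.00 × 289.26) = 387 K.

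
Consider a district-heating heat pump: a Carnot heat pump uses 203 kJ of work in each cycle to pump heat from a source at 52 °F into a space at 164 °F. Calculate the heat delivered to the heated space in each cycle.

T_H = 164 °F → (164 − 32) × 5/9 = 73.33 °C = 346.48 K.
T_C = 52 °F → (52 − 32) × 5/9 = 11.11 °C = 284.26 K.
For a reversible heat pump, COP_HP = T_H/(T_H − T_C) = 346.48/62.22 = 5.5685.
Q_H = COP_HP · W = 5.5685 × 203 = 1130 kJ.

Q_H ≈ 1130 kJ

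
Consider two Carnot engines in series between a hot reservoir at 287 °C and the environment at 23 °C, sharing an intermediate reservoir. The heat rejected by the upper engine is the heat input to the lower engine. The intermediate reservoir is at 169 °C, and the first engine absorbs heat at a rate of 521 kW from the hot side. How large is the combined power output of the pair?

Ẇ_total ≈ 246 kW

T_H = 287 °C → 287 + 273.15 = 560.15 K.
T_C = 23 °C → 23 + 273.15 = 296.15 K.
Two reversible stages in series are equivalent to a single Carnot engine between T_H and T_C, so η_total = 1 − T_C/T_H = 1 − 296.15/560.15 = 0.4713.
W_total = η_total · Q_H = 0.4713 × 521 = 246 kW.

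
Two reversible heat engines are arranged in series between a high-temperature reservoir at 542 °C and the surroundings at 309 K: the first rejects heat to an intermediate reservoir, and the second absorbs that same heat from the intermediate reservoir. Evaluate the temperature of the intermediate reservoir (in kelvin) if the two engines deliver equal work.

T_m ≈ 562 K

T_H = 542 °C → 542 + 273.15 = 815.15 K.
For reversible stages Q_m = Q_H·(T_m/T_H). Setting W₁ = Q_H(1 − T_m/T_H) equal to W₂ = Q_m(1 − T_C/T_m) = Q_H·(T_m − T_C)/T_H gives T_H − T_m = T_m − T_C, so T_m = (T_H + T_C)/2 = (815.15 + 309.00)/2 = 562 K.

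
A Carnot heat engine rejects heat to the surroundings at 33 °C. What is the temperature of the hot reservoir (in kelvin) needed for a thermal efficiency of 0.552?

T_C = 33 °C → 33 + 273.15 = 306.15 K.
From η = 1 − T_C/T_H, solving for T_H gives T_H = T_C/(1 − η) = 306.15/(1 − 0.552) = 683 K.

T_H ≈ 683 K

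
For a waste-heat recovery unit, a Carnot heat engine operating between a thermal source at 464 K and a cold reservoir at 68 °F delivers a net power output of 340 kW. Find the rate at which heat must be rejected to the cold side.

Q̇_C ≈ 583 kW

T_C = 68 °F → (68 − 32) × 5/9 = 20.00 °C = 293.15 K.
Carnot efficiency: η = 1 − T_C/T_H = 1 − 293.15/464.00 = 0.3682.
Since Q_C/Q_H = T_C/T_H and Q_H = W/η, Q_C = W·T_C/(T_H − T_C) = 340 × 293.15/170.85 = 583 kW.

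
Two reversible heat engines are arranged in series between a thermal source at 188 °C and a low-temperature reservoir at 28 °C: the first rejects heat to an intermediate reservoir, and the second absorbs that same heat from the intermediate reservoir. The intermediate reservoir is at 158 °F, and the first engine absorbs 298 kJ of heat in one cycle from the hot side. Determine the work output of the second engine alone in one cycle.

W₂ ≈ 27.14 kJ

T_H = 188 °C → 188 + 273.15 = 461.15 K.
T_C = 28 °C → 28 + 273.15 = 301.15 K.
T_m = 158 °F → (158 − 32) × 5/9 = 70.00 °C = 343.15 K.
Heat entering the second stage: Q_m = Q_H·(T_m/T_H) = 298 × 343.15/461.15 = 221.7 kJ.
Second-stage efficiency η₂ = 1 − T_C/T_m = 1 − 301.15/343.15 = 0.1224, so W₂ = η₂·Q_m = 27.14 kJ.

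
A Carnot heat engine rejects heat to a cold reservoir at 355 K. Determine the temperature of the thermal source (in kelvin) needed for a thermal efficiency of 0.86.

T_H ≈ 2540 K

From η = 1 − T_C/T_H, solving for T_H gives T_H = T_C/(1 − η) = 355.00/(1 − 0.86) = 2540 K.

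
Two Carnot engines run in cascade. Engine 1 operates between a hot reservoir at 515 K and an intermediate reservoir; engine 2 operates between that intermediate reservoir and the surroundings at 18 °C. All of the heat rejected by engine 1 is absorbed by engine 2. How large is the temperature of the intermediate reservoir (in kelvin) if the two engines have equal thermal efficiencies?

T_m ≈ 387 K

T_C = 18 °C → 18 + 273.15 = 291.15 K.
Equal efficiencies require 1 − T_m/T_H = 1 − T_C/T_m, i.e. T_m/T_H = T_C/T_m, so T_m = √(T_H·T_C) = √(515.00 × 291.15) = 387 K.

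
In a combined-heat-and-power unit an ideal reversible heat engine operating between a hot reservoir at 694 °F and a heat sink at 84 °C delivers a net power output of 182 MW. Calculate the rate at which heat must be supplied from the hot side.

Q̇_H ≈ 411.1 MW

T_H = 694 °F → (694 − 32) × 5/9 = 367.78 °C = 640.93 K.
T_C = 84 °C → 84 + 273.15 = 357.15 K.
The Carnot efficiency is η = 1 − T_C/T_H = 1 − 357.15/640.93 = 0.4428.
Q_H = W/η = 182/0.4428 = 411.1 MW.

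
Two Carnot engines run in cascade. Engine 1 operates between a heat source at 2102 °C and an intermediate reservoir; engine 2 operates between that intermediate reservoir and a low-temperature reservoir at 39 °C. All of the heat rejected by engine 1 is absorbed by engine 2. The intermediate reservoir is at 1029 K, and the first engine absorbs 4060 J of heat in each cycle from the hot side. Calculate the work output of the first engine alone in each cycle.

W₁ ≈ 2300 J

T_H = 2102 °C → 2102 + 273.15 = 2375.15 K.
T_C = 39 °C → 39 + 273.15 = 312.15 K.
First-stage efficiency η₁ = 1 − T_m/T_H = 1 − 1029.00/2375.15 = 0.5668.
W₁ = η₁·Q_H = 0.5668 × 4060 = 2300 J.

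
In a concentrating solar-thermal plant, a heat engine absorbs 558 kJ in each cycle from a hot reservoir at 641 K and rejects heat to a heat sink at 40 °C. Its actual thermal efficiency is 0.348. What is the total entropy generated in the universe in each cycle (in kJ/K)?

ΔS_univ ≈ 0.2913 kJ/K

T_C = 40 °C → 40 + 273.15 = 313.15 K.
W = η·Q_H = 0.348 × 558 = 194.2 kJ, so Q_C = Q_H − W = 363.8 kJ.
The hot reservoir loses entropy Q_H/T_H = 558/641.00 = 0.8705 kJ/K; the cold reservoir gains Q_C/T_C = 363.8/313.15 = 1.162 kJ/K.
ΔS_univ = −Q_H/T_H + Q_C/T_C = 0.2913 kJ/K (> 0, since η = 0.348 < η_Carnot = 0.511).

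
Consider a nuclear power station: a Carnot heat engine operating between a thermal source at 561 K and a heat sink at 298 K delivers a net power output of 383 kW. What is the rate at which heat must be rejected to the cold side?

Q̇_C ≈ 434 kW

For a reversible engine, η = 1 − T_C/T_H = 1 − 298.00/561.00 = 0.4688.
Since Q_C/Q_H = T_C/T_H and Q_H = W/η, Q_C = W·T_C/(T_H − T_C) = 383 × 298.00/263.00 = 434 kW.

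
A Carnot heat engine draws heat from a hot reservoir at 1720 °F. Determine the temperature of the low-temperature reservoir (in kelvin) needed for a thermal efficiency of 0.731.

T_H = 1720 °F → (1720 − 32) × 5/9 = 937.78 °C = 1210.93 K.
From η = 1 − T_C/T_H, T_C = T_H·(1 − η) = 1210.93 × (1 − 0.731) = 326 K.

T_C ≈ 326 K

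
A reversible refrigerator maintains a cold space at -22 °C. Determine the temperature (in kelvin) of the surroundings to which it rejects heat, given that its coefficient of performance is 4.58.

T_C = -22 °C → -22 + 273.15 = 251.15 K.
COP_R = T_C/(T_H − T_C) ⇒ T_H = T_C·(1 + 1/COP_R) = 251.15 × (1 + 1/4.58) = 306 K.

T_H ≈ 306 K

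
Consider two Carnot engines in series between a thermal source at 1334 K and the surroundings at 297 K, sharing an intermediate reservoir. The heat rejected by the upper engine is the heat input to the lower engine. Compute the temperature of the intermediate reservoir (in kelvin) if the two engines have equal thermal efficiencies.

Equal efficiencies require 1 − T_m/T_H = 1 − T_C/T_m, i.e. T_m/T_H = T_C/T_m, so T_m = √(T_H·T_C) = √(1334.00 × 297.00) = 629.4 K.

T_m ≈ 629.4 K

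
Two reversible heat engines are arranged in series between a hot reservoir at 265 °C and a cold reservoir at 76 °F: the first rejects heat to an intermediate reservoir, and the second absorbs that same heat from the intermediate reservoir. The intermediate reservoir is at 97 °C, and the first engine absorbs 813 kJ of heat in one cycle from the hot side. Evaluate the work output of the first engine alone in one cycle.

W₁ ≈ 254 kJ

T_H = 265 °C → 265 + 273.15 = 538.15 K.
T_C = 76 °F → (76 − 32) × 5/9 = 24.44 °C = 297.59 K.
T_m = 97 °C → 97 + 273.15 = 370.15 K.
First-stage efficiency η₁ = 1 − T_m/T_H = 1 − 370.15/538.15 = 0.3122.
W₁ = η₁·Q_H = 0.3122 × 813 = 254 kJ.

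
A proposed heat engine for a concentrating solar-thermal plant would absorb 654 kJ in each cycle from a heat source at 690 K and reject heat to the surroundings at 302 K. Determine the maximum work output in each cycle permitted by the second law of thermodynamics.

W_max ≈ 368 kJ

The second-law ceiling is the Carnot efficiency, η_max = 1 − T_C/T_H = 1 − 302.00/690.00 = 0.5623.
W_max = η_max · Q_H = 0.5623 × 654 = 368 kJ.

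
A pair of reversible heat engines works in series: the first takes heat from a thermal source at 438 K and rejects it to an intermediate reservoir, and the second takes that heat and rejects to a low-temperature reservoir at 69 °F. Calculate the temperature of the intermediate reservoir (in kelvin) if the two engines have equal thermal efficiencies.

T_m ≈ 359 K

T_C = 69 °F → (69 − 32) × 5/9 = 20.56 °C = 293.71 K.
Equal efficiencies require 1 − T_m/T_H = 1 − T_C/T_m, i.e. T_m/T_H = T_C/T_m, so T_m = √(T_H·T_C) = √(438.00 × 293.71) = 359 K.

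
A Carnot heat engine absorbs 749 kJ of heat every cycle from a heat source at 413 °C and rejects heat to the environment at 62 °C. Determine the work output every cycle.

T_H = 413 °C → 413 + 273.15 = 686.15 K.
T_C = 62 °C → 62 + 273.15 = 335.15 K.
For a reversible engine, η = 1 − T_C/T_H = 1 − 335.15/686.15 = 0.5115.
W = η·Q_H = 0.5115 × 749 = 383 kJ.

W ≈ 383 kJ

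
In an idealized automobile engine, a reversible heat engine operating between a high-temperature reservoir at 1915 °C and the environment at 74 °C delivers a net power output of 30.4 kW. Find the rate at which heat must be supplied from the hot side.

Q̇_H ≈ 36.1 kW

T_H = 1915 °C → 1915 + 273.15 = 2188.15 K.
T_C = 74 °C → 74 + 273.15 = 347.15 K.
Since the cycle is reversible, η = 1 − T_C/T_H = 1 − 347.15/2188.15 = 0.8413.
Q_H = W/η = 30.4/0.8413 = 36.1 kW.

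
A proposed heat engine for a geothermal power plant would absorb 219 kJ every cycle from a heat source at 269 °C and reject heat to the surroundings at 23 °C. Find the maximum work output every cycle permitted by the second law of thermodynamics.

W_max ≈ 99.4 kJ

T_H = 269 °C → 269 + 273.15 = 542.15 K.
T_C = 23 °C → 23 + 273.15 = 296.15 K.
No engine can exceed the Carnot limit: η_max = 1 − T_C/T_H = 1 − 296.15/542.15 = 0.4537.
W_max = η_max · Q_H = 0.4537 × 219 = 99.4 kJ.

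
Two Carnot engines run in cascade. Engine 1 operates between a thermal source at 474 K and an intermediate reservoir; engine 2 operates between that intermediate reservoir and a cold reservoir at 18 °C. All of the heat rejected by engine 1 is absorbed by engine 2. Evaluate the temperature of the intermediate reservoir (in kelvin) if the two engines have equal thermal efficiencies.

T_m ≈ 371.5 K

T_C = 18 °C → 18 + 273.15 = 291.15 K.
Equal efficiencies require 1 − T_m/T_H = 1 − T_C/T_m, i.e. T_m/T_H = T_C/T_m, so T_m = √(T_H·T_C) = √(474.00 × 291.15) = 371.5 K.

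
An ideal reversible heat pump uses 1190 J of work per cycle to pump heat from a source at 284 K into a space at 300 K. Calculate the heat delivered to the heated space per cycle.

Q_H ≈ 22310 J

The Carnot heat-pump COP is COP_HP = T_H/(T_H − T_C) = 300.00/16.00 = 18.7500.
Q_H = COP_HP · W = 18.7500 × 1190 = 22310 J.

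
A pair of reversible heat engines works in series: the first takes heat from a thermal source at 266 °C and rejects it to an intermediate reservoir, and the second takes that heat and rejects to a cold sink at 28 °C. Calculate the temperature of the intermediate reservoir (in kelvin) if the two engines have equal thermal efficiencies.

T_m ≈ 403 K

T_H = 266 °C → 266 + 273.15 = 539.15 K.
T_C = 28 °C → 28 + 273.15 = 301.15 K.
Equal efficiencies require 1 − T_m/T_H = 1 − T_C/T_m, i.e. T_m/T_H = T_C/T_m, so T_m = √(T_H·T_C) = √(539.15 × 301.15) = 403 K.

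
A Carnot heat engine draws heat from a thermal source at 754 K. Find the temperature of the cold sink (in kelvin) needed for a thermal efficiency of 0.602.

T_C ≈ 300 K

From η = 1 − T_C/T_H, T_C = T_H·(1 − η) = 754.00 × (1 − 0.602) = 300 K.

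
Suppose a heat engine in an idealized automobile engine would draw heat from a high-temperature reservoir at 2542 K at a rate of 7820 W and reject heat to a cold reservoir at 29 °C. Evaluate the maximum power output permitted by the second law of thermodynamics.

Ẇ_max ≈ 6890 W

T_C = 29 °C → 29 + 273.15 = 302.15 K.
The upper bound on efficiency is η_max = 1 − T_C/T_H = 1 − 302.15/2542.00 = 0.8811.
W_max = η_max · Q_H = 0.8811 × 7820 = 6890 W.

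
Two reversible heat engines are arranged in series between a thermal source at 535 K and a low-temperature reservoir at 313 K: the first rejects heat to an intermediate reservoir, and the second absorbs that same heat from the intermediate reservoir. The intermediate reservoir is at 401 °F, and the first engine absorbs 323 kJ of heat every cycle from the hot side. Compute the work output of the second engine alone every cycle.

W₂ ≈ 99.7 kJ

T_m = 401 °F → (401 − 32) × 5/9 = 205.00 °C = 478.15 K.
Heat entering the second stage: Q_m = Q_H·(T_m/T_H) = 323 × 478.15/535.00 = 289 kJ.
Second-stage efficiency η₂ = 1 − T_C/T_m = 1 − 313.00/478.15 = 0.3454, so W₂ = η₂·Q_m = 99.7 kJ.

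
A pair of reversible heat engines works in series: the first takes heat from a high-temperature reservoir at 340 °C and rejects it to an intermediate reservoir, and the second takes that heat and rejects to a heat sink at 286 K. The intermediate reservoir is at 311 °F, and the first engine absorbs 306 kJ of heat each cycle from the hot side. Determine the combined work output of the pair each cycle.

W_total ≈ 163 kJ

T_H = 340 °C → 340 + 273.15 = 613.15 K.
Two reversible stages in series are equivalent to a single Carnot engine between T_H and T_C, so η_total = 1 − T_C/T_H = 1 − 286.00/613.15 = 0.5336.
W_total = η_total · Q_H = 0.5336 × 306 = 163 kJ.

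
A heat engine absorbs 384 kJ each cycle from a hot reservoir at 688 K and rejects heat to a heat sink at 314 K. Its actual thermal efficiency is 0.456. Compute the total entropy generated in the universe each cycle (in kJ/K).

ΔS_univ ≈ 0.107 kJ/K

W = η·Q_H = 0.456 × 384 = 175.1 kJ, so Q_C = Q_H − W = 208.9 kJ.
The hot reservoir loses entropy Q_H/T_H = 384/688.00 = 0.5581 kJ/K; the cold reservoir gains Q_C/T_C = 208.9/314.00 = 0.6653 kJ/K.
ΔS_univ = −Q_H/T_H + Q_C/T_C = 0.107 kJ/K (> 0, since η = 0.456 < η_Carnot = 0.544).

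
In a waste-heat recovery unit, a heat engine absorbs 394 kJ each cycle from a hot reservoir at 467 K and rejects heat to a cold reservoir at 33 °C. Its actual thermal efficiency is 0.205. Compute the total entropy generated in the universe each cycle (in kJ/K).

ΔS_univ ≈ 0.179 kJ/K

T_C = 33 °C → 33 + 273.15 = 306.15 K.
W = η·Q_H = 0.205 × 394 = 80.77 kJ, so Q_C = Q_H − W = 313.2 kJ.
The hot reservoir loses entropy Q_H/T_H = 394/467.00 = 0.8437 kJ/K; the cold reservoir gains Q_C/T_C = 313.2/306.15 = 1.023 kJ/K.
ΔS_univ = −Q_H/T_H + Q_C/T_C = 0.179 kJ/K (> 0, since η = 0.205 < η_Carnot = 0.344).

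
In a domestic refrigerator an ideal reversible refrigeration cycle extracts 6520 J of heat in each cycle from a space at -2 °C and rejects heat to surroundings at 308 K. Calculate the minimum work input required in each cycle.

T_C = -2 °C → -2 + 273.15 = 271.15 K.
The reversible coefficient of performance is COP_R = T_C/(T_H − T_C) = 271.15/36.85 = 7.3582.
W = Q_C/COP_R = 6520/7.3582 = 886.1 J.

W_in ≈ 886.1 J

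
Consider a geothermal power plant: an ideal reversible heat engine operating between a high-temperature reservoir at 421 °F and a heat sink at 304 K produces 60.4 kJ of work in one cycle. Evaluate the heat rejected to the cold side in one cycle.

Q_C ≈ 99.1 kJ

T_H = 421 °F → (421 − 32) × 5/9 = 216.11 °C = 489.26 K.
η_rev = 1 − T_C/T_H = 1 − 304.00/489.26 = 0.3787.
Since Q_C/Q_H = T_C/T_H and Q_H = W/η, Q_C = W·T_C/(T_H − T_C) = 60.4 × 304.00/185.26 = 99.1 kJ.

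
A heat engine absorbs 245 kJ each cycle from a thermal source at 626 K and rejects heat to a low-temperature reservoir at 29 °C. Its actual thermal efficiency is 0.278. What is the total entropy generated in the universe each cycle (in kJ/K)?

T_C = 29 °C → 29 + 273.15 = 302.15 K.
W = η·Q_H = 0.278 × 245 = 68.11 kJ, so Q_C = Q_H − W = 176.9 kJ.
Reservoir entropy changes: ΔS_H = −Q_H/T_H = −245/626.00 = -0.3914 kJ/K and ΔS_C = +Q_C/T_C = 176.9/302.15 = 0.5854 kJ/K.
ΔS_univ = −Q_H/T_H + Q_C/T_C = 0.1941 kJ/K (> 0, since η = 0.278 < η_Carnot = 0.517).

ΔS_univ ≈ 0.1941 kJ/K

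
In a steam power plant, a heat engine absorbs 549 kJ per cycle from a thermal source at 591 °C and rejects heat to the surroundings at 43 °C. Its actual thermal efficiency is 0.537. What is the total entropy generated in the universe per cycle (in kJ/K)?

ΔS_univ ≈ 0.1687 kJ/K

T_H = 591 °C → 591 + 273.15 = 864.15 K.
T_C = 43 °C → 43 + 273.15 = 316.15 K.
W = η·Q_H = 0.537 × 549 = 294.8 kJ, so Q_C = Q_H − W = 254.2 kJ.
Entropy balance on the reservoirs: −Q_H/T_H = -0.6353 kJ/K, +Q_C/T_C = 0.8040 kJ/K.
ΔS_univ = −Q_H/T_H + Q_C/T_C = 0.1687 kJ/K (> 0, since η = 0.537 < η_Carnot = 0.634).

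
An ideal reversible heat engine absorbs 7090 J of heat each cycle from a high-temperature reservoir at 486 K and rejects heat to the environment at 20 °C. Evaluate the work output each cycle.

W ≈ 2810 J

T_C = 20 °C → 20 + 273.15 = 293.15 K.
Since the cycle is reversible, η = 1 − T_C/T_H = 1 − 293.15/486.00 = 0.3968.
W = η·Q_H = 0.3968 × 7090 = 2810 J.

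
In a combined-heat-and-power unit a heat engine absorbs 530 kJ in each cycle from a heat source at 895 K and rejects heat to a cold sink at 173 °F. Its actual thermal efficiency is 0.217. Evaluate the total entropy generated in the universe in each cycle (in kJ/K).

T_C = 173 °F → (173 − 32) × 5/9 = 78.33 °C = 351.48 K.
W = η·Q_H = 0.217 × 530 = 115.0 kJ, so Q_C = Q_H − W = 415.0 kJ.
The hot reservoir loses entropy Q_H/T_H = 530/895.00 = 0.5922 kJ/K; the cold reservoir gains Q_C/T_C = 415.0/351.48 = 1.181 kJ/K.
ΔS_univ = −Q_H/T_H + Q_C/T_C = 0.589 kJ/K (> 0, since η = 0.217 < η_Carnot = 0.607).

ΔS_univ ≈ 0.589 kJ/K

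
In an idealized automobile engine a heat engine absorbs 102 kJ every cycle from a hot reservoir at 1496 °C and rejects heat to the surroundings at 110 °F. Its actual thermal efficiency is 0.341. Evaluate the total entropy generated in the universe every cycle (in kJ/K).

T_H = 1496 °C → 1496 + 273.15 = 1769.15 K.
T_C = 110 °F → (110 − 32) × 5/9 = 43.33 °C = 316.48 K.
W = η·Q_H = 0.341 × 102 = 34.78 kJ, so Q_C = Q_H − W = 67.22 kJ.
Entropy balance on the reservoirs: −Q_H/T_H = -0.05765 kJ/K, +Q_C/T_C = 0.2124 kJ/K.
ΔS_univ = −Q_H/T_H + Q_C/T_C = 0.1547 kJ/K (> 0, since η = 0.341 < η_Carnot = 0.821).

ΔS_univ ≈ 0.1547 kJ/K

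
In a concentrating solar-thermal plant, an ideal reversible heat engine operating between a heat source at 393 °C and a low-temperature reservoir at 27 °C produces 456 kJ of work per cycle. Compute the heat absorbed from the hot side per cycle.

Q_H ≈ 830.0 kJ

T_H = 393 °C → 393 + 273.15 = 666.15 K.
T_C = 27 °C → 27 + 273.15 = 300.15 K.
The Carnot efficiency is η = 1 − T_C/T_H = 1 − 300.15/666.15 = 0.5494.
Q_H = W/η = 456/0.5494 = 830.0 kJ.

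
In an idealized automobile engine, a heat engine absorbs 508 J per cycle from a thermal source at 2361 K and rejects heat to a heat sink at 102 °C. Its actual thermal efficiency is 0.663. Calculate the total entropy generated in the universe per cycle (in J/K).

ΔS_univ ≈ 0.2412 J/K

T_C = 102 °C → 102 + 273.15 = 375.15 K.
W = η·Q_H = 0.663 × 508 = 336.8 J, so Q_C = Q_H − W = 171.2 J.
Reservoir entropy changes: ΔS_H = −Q_H/T_H = −508/2361.00 = -0.2152 J/K and ΔS_C = +Q_C/T_C = 171.2/375.15 = 0.4563 J/K.
ΔS_univ = −Q_H/T_H + Q_C/T_C = 0.2412 J/K (> 0, since η = 0.663 < η_Carnot = 0.841).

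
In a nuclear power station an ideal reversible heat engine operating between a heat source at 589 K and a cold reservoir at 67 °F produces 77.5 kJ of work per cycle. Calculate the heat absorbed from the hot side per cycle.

T_C = 67 °F → (67 − 32) × 5/9 = 19.44 °C = 292.59 K.
η_rev = 1 − T_C/T_H = 1 − 292.59/589.00 = 0.5032.
Q_H = W/η = 77.5/0.5032 = 154 kJ.

Q_H ≈ 154 kJ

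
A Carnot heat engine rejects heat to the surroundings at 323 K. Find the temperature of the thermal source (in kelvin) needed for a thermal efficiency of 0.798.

T_H ≈ 1600 K

From η = 1 − T_C/T_H, solving for T_H gives T_H = T_C/(1 − η) = 323.00/(1 − 0.798) = 1600 K.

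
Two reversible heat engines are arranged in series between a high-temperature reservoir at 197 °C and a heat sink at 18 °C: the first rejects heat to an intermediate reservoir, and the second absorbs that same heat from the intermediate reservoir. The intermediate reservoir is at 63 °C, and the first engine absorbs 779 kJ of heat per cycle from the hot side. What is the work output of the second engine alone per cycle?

T_H = 197 °C → 197 + 273.15 = 470.15 K.
T_C = 18 °C → 18 + 273.15 = 291.15 K.
T_m = 63 °C → 63 + 273.15 = 336.15 K.
Heat entering the second stage: Q_m = Q_H·(T_m/T_H) = 779 × 336.15/470.15 = 557 kJ.
Second-stage efficiency η₂ = 1 − T_C/T_m = 1 − 291.15/336.15 = 0.1339, so W₂ = η₂·Q_m = 74.6 kJ.

W₂ ≈ 74.6 kJ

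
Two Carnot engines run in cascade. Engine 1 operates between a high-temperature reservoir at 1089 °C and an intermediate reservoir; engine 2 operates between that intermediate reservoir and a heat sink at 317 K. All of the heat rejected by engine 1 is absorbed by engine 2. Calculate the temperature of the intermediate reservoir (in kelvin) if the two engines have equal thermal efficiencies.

T_H = 1089 °C → 1089 + 273.15 = 1362.15 K.
Equal efficiencies require 1 − T_m/T_H = 1 − T_C/T_m, i.e. T_m/T_H = T_C/T_m, so T_m = √(T_H·T_C) = √(1362.15 × 317.00) = 657 K.

T_m ≈ 657 K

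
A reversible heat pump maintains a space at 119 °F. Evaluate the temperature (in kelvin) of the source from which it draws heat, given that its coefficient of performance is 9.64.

T_H = 119 °F → (119 − 32) × 5/9 = 48.33 °C = 321.48 K.
COP_HP = T_H/(T_H − T_C) ⇒ T_C = T_H·(COP_HP − 1)/COP_HP = 321.48 × (9.64 − 1)/9.64 = 288 K.

T_C ≈ 288 K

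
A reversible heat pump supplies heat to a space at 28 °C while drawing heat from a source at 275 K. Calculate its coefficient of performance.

COP_HP ≈ 11.52

T_H = 28 °C → 28 + 273.15 = 301.15 K.
The Carnot heat-pump COP is COP_HP = T_H/(T_H − T_C) = 301.15/(301.15 − 275.00) = 11.52.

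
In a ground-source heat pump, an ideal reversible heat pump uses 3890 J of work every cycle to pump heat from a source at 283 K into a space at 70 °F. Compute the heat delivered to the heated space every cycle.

Q_H ≈ 102000 J

T_H = 70 °F → (70 − 32) × 5/9 = 21.11 °C = 294.26 K.
For a reversible heat pump, COP_HP = T_H/(T_H − T_C) = 294.26/11.26 = 26.1307.
Q_H = COP_HP · W = 26.1307 × 3890 = 102000 J.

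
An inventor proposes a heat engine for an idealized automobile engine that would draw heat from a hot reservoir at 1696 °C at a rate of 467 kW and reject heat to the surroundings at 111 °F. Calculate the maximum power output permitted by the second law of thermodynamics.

T_H = 1696 °C → 1696 + 273.15 = 1969.15 K.
T_C = 111 °F → (111 − 32) × 5/9 = 43.89 °C = 317.04 K.
No engine can exceed the Carnot limit: η_max = 1 − T_C/T_H = 1 − 317.04/1969.15 = 0.8390.
W_max = η_max · Q_H = 0.8390 × 467 = 392 kW.

Ẇ_max ≈ 392 kW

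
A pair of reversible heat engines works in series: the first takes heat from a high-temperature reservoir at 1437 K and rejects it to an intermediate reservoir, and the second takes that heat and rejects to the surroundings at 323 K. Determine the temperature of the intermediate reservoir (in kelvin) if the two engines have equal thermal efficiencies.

Equal efficiencies require 1 − T_m/T_H = 1 − T_C/T_m, i.e. T_m/T_H = T_C/T_m, so T_m = √(T_H·T_C) = √(1437.00 × 323.00) = 681 K.

T_m ≈ 681 K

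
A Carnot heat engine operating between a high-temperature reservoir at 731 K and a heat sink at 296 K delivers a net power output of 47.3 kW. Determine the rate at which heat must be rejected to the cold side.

Q̇_C ≈ 32.2 kW

Since the cycle is reversible, η = 1 − T_C/T_H = 1 − 296.00/731.00 = 0.5951.
Since Q_C/Q_H = T_C/T_H and Q_H = W/η, Q_C = W·T_C/(T_H − T_C) = 47.3 × 296.00/435.00 = 32.2 kW.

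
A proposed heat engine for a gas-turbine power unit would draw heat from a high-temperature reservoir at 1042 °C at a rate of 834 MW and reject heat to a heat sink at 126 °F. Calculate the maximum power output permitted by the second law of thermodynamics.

T_H = 1042 °C → 1042 + 273.15 = 1315.15 K.
T_C = 126 °F → (126 − 32) × 5/9 = 52.22 °C = 325.37 K.
No engine can exceed the Carnot limit: η_max = 1 − T_C/T_H = 1 − 325.37/1315.15 = 0.7526.
W_max = η_max · Q_H = 0.7526 × 834 = 628 MW.

Ẇ_max ≈ 628 MW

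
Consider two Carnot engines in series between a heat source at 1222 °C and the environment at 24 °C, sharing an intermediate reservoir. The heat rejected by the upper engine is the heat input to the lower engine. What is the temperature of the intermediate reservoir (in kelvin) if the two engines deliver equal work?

T_m ≈ 896.2 K

T_H = 1222 °C → 1222 + 273.15 = 1495.15 K.
T_C = 24 °C → 24 + 273.15 = 297.15 K.
For reversible stages Q_m = Q_H·(T_m/T_H). Setting W₁ = Q_H(1 − T_m/T_H) equal to W₂ = Q_m(1 − T_C/T_m) = Q_H·(T_m − T_C)/T_H gives T_H − T_m = T_m − T_C, so T_m = (T_H + T_C)/2 = (1495.15 + 297.15)/2 = 896.2 K.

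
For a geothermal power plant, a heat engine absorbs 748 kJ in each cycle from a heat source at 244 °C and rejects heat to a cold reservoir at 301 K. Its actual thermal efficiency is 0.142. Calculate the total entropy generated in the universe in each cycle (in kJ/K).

T_H = 244 °C → 244 + 273.15 = 517.15 K.
W = η·Q_H = 0.142 × 748 = 106.2 kJ, so Q_C = Q_H − W = 641.8 kJ.
Entropy balance on the reservoirs: −Q_H/T_H = -1.446 kJ/K, +Q_C/T_C = 2.132 kJ/K.
ΔS_univ = −Q_H/T_H + Q_C/T_C = 0.686 kJ/K (> 0, since η = 0.142 < η_Carnot = 0.418).

ΔS_univ ≈ 0.686 kJ/K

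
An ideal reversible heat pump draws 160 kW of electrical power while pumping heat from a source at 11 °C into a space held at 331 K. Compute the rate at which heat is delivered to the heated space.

T_C = 11 °C → 11 + 273.15 = 284.15 K.
Reversible heating COP: COP_HP = T_H/(T_H − T_C) = 331.00/46.85 = 7.0651.
Q_H = COP_HP · W = 7.0651 × 160 = 1130 kW.

Q̇_H ≈ 1130 kW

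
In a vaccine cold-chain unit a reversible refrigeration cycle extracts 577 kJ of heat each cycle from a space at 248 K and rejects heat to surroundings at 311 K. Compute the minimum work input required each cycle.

The reversible coefficient of performance is COP_R = T_C/(T_H − T_C) = 248.00/63.00 = 3.9365.
W = Q_C/COP_R = 577/3.9365 = 147 kJ.

W_in ≈ 147 kJ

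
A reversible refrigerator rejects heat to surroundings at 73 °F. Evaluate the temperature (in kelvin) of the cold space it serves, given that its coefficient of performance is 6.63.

T_H = 73 °F → (73 − 32) × 5/9 = 22.78 °C = 295.93 K.
COP_R = T_C/(T_H − T_C) ⇒ T_C = T_H·COP_R/(1 + COP_R) = 295.93 × 6.63/(1 + 6.63) = 257 K.

T_C ≈ 257 K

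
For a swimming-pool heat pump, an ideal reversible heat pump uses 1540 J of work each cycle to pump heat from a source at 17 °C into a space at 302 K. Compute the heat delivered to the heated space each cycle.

T_C = 17 °C → 17 + 273.15 = 290.15 K.
The Carnot heat-pump COP is COP_HP = T_H/(T_H − T_C) = 302.00/11.85 = 25.4852.
Q_H = COP_HP · W = 25.4852 × 1540 = 39250 J.

Q_H ≈ 39250 J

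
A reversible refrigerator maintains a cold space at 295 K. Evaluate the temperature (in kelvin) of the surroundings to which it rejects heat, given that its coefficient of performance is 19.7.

T_H ≈ 310.0 K

COP_R = T_C/(T_H − T_C) ⇒ T_H = T_C·(1 + 1/COP_R) = 295.00 × (1 + 1/19.7) = 310.0 K.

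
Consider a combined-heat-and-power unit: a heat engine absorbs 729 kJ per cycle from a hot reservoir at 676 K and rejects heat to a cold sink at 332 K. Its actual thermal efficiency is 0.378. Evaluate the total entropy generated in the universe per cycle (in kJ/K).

ΔS_univ ≈ 0.2874 kJ/K

W = η·Q_H = 0.378 × 729 = 275.6 kJ, so Q_C = Q_H − W = 453.4 kJ.
Entropy balance on the reservoirs: −Q_H/T_H = -1.078 kJ/K, +Q_C/T_C = 1.366 kJ/K.
ΔS_univ = −Q_H/T_H + Q_C/T_C = 0.2874 kJ/K (> 0, since η = 0.378 < η_Carnot = 0.509).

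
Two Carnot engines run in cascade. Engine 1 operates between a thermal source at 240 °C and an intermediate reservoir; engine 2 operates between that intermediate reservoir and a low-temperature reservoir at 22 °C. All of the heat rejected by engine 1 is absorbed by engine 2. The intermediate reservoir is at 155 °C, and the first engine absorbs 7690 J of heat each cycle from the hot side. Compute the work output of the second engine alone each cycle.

W₂ ≈ 1990 J

T_H = 240 °C → 240 + 273.15 = 513.15 K.
T_C = 22 °C → 22 + 273.15 = 295.15 K.
T_m = 155 °C → 155 + 273.15 = 428.15 K.
Heat entering the second stage: Q_m = Q_H·(T_m/T_H) = 7690 × 428.15/513.15 = 6420 J.
Second-stage efficiency η₂ = 1 − T_C/T_m = 1 − 295.15/428.15 = 0.3106, so W₂ = η₂·Q_m = 1990 J.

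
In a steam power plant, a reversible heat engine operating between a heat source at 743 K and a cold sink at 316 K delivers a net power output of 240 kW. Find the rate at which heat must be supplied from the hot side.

Q̇_H ≈ 418 kW

For a reversible engine, η = 1 − T_C/T_H = 1 − 316.00/743.00 = 0.5747.
Q_H = W/η = 240/0.5747 = 418 kW.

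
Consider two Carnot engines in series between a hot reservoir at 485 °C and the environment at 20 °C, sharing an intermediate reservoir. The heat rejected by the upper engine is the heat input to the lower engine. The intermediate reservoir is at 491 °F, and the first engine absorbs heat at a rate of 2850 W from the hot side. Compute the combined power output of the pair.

Ẇ_total ≈ 1750 W

T_H = 485 °C → 485 + 273.15 = 758.15 K.
T_C = 20 °C → 20 + 273.15 = 293.15 K.
Two reversible stages in series are equivalent to a single Carnot engine between T_H and T_C, so η_total = 1 − T_C/T_H = 1 − 293.15/758.15 = 0.6133.
W_total = η_total · Q_H = 0.6133 × 2850 = 1750 W.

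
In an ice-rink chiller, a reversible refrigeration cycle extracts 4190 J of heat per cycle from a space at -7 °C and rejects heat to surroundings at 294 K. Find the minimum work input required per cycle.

W_in ≈ 438 J

T_C = -7 °C → -7 + 273.15 = 266.15 K.
For a reversible refrigerator, COP_R = T_C/(T_H − T_C) = 266.15/27.85 = 9.5566.
W = Q_C/COP_R = 4190/9.5566 = 438 J.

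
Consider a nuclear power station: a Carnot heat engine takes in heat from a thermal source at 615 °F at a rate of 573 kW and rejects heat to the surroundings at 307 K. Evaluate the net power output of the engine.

T_H = 615 °F → (615 − 32) × 5/9 = 323.89 °C = 597.04 K.
Carnot efficiency: η = 1 − T_C/T_H = 1 − 307.00/597.04 = 0.4858.
W = η·Q_H = 0.4858 × 573 = 278 kW.

Ẇ ≈ 278 kW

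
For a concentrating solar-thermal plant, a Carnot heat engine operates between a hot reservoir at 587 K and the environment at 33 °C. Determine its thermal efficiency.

T_C = 33 °C → 33 + 273.15 = 306.15 K.
η_rev = 1 − T_C/T_H = 1 − 306.15/587.00 = 0.4784.

η ≈ 0.4784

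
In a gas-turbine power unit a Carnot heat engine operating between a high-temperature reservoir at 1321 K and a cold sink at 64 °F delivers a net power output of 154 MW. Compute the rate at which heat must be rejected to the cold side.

Q̇_C ≈ 43.5 MW

T_C = 64 °F → (64 − 32) × 5/9 = 17.78 °C = 290.93 K.
η_rev = 1 − T_C/T_H = 1 − 290.93/1321.00 = 0.7798.
Since Q_C/Q_H = T_C/T_H and Q_H = W/η, Q_C = W·T_C/(T_H − T_C) = 154 × 290.93/1030.07 = 43.5 MW.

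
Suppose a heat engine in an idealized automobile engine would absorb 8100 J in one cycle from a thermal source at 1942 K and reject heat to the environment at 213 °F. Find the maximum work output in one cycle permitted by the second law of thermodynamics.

T_C = 213 °F → (213 − 32) × 5/9 = 100.56 °C = 373.71 K.
No engine can exceed the Carnot limit: η_max = 1 − T_C/T_H = 1 − 373.71/1942.00 = 0.8076.
W_max = η_max · Q_H = 0.8076 × 8100 = 6540 J.

W_max ≈ 6540 J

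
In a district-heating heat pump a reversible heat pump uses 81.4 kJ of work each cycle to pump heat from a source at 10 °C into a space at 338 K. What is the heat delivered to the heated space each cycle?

Q_H ≈ 502 kJ

T_C = 10 °C → 10 + 273.15 = 283.15 K.
For a reversible heat pump, COP_HP = T_H/(T_H − T_C) = 338.00/54.85 = 6.1623.
Q_H = COP_HP · W = 6.1623 × 81.4 = 502 kJ.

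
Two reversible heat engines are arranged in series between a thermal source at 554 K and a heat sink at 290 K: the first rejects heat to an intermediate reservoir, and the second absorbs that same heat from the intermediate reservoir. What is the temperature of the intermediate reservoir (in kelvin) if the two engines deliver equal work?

For reversible stages Q_m = Q_H·(T_m/T_H). Setting W₁ = Q_H(1 − T_m/T_H) equal to W₂ = Q_m(1 − T_C/T_m) = Q_H·(T_m − T_C)/T_H gives T_H − T_m = T_m − T_C, so T_m = (T_H + T_C)/2 = (554.00 + 290.00)/2 = 422.0 K.

T_m ≈ 422.0 K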